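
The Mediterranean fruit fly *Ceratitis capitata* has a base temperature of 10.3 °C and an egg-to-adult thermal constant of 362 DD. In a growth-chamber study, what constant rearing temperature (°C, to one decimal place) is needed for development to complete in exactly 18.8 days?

Required daily accumulation = 362 / 18.8 = 19.255 DD/day.
T = T_base + 19.255 = 10.3 + 19.255 = 29.555 ≈ 29.6 °C.

29.6 °C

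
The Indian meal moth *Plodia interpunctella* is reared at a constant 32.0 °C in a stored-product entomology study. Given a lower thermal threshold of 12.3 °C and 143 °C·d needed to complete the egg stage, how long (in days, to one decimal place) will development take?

7.3 days

Daily accumulation = 32.0 − 12.3 = 19.7 DD/day.
Duration = 143 / 19.7 = 7.259 ≈ 7.3 days.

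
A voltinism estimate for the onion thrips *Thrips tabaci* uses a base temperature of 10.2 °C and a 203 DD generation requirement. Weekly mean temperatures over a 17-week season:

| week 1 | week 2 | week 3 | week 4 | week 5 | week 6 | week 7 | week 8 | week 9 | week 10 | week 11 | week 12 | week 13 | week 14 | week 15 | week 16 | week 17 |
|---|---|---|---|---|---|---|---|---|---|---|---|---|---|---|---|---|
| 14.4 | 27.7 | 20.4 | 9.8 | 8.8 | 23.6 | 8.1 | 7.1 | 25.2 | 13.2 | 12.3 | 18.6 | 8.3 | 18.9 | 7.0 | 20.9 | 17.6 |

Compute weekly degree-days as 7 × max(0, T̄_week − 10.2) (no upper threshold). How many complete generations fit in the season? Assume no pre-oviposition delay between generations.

Weekly DD (7 × max(0, T̄ − 10.2)): 29.4, 122.5, 71.4, 0.0, 0.0, 93.8, 0.0, 0.0, 105.0, 21.0, 14.7, 58.8, 0.0, 60.9, 0.0, 74.9, 51.8.
Season total = 704.2 DD.
Complete generations = ⌊704.2 / 203⌋ = 3.

3 generations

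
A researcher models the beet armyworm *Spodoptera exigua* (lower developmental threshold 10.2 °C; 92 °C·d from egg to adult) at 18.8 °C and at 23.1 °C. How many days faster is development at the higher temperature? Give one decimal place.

3.6 days

At 18.8 °C: 92 / (18.8 − 10.2) = 92 / 8.6 = 10.698 d.
At 23.1 °C: 92 / (23.1 − 10.2) = 92 / 12.9 = 7.132 d.
Difference = |10.698 − 7.132| = 3.566 ≈ 3.6 days.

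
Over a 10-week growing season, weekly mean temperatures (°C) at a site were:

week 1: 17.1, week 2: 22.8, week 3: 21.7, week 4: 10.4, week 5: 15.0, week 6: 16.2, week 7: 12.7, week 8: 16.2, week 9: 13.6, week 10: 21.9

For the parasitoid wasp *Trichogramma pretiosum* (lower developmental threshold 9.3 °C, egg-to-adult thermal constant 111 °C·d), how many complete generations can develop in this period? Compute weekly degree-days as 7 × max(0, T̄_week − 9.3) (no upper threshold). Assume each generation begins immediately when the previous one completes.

4 generations

Weekly DD (7 × max(0, T̄ − 9.3)): 54.6, 94.5, 86.8, 7.7, 39.9, 48.3, 23.8, 48.3, 30.1, 88.2.
Season total = 522.2 DD.
Complete generations = ⌊522.2 / 111⌋ = 4.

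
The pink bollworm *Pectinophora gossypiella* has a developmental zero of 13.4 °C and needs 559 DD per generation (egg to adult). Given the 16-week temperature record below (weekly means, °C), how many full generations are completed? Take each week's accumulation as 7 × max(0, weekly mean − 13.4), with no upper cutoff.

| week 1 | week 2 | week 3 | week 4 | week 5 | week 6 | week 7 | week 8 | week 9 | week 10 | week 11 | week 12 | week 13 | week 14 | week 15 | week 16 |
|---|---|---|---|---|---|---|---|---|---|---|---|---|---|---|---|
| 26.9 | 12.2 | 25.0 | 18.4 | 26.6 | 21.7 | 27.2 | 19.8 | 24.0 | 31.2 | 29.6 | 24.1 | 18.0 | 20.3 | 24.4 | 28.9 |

2 generations

Weekly DD (7 × max(0, T̄ − 13.4)): 94.5, 0.0, 81.2, 35.0, 92.4, 58.1, 96.6, 44.8, 74.2, 124.6, 113.4, 74.9, 32.2, 48.3, 77.0, 108.5.
Season total = 1155.7 DD.
Complete generations = ⌊1155.7 / 559⌋ = 2.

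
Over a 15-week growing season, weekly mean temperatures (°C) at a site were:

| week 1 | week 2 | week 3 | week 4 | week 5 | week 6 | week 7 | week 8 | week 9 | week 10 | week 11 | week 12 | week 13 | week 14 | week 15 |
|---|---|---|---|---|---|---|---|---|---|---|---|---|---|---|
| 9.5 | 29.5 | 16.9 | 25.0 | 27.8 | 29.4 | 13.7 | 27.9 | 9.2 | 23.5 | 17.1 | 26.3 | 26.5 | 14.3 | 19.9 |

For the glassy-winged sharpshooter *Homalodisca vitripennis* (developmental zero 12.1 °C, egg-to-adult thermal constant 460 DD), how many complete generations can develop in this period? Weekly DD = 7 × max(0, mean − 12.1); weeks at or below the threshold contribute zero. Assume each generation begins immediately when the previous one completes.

Weekly DD (7 × max(0, T̄ − 12.1)): 0.0, 121.8, 33.6, 90.3, 109.9, 121.1, 11.2, 110.6, 0.0, 79.8, 35.0, 99.4, 100.8, 15.4, 54.6.
Season total = 983.5 DD.
Complete generations = ⌊983.5 / 460⌋ = 2.

2 generations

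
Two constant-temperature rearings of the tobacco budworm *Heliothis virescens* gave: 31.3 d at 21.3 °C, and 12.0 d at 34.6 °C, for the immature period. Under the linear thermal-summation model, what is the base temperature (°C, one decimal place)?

13.0 °C

Equal thermal constants: D₁(T₁ − T_b) = D₂(T₂ − T_b).
31.3·(21.3 − T_b) = 12.0·(34.6 − T_b)
T_b = (31.3·21.3 − 12.0·34.6) / (31.3 − 12.0) = 251.49 / 19.3 = 13.031 °C ≈ 13.0 °C.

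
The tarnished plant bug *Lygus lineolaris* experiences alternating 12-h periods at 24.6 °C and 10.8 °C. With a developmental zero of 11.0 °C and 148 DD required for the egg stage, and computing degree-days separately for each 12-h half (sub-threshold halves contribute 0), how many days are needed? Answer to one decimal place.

Day half: max(0, 24.6 − 11.0) × 0.5 = 13.6 × 0.5 = 6.80 DD.
Night half: max(0, 10.8 − 11.0) × 0.5 = 0.0 × 0.5 = 0.00 DD.
Per 24 h: 6.80 DD/day.
Duration = 148 / 6.80 = 21.765 ≈ 21.8 days.

21.8 days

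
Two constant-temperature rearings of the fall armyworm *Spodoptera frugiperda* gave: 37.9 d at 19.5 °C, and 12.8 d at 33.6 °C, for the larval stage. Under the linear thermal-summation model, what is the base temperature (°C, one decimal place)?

Under the model K = D·(T − T_b), so D₁·(T₁ − T_b) = D₂·(T₂ − T_b).
37.9·(19.5 − T_b) = 12.8·(33.6 − T_b)
T_b = (37.9·19.5 − 12.8·33.6) / (37.9 − 12.8) = 308.97 / 25.1 = 12.310 °C ≈ 12.3 °C.

12.3 °C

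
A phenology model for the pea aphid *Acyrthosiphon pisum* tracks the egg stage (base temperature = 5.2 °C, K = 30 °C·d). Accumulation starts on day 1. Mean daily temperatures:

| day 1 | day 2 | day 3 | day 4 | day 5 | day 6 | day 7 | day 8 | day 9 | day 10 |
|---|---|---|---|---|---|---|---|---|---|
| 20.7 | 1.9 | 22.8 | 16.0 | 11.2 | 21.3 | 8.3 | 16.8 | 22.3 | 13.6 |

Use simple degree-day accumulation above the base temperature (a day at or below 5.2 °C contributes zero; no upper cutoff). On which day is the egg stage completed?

Daily DD above 5.2 °C: 15.5, 0.0, 17.6, 10.8, 6.0, 16.1, 3.1, 11.6, 17.1, 8.4.
Cumulative: 15.5, 15.5, 33.1, 43.9, 49.9, 66.0, 69.1, 80.7, 97.8, 106.2.
The total first reaches 30 DD on day 3.

day 3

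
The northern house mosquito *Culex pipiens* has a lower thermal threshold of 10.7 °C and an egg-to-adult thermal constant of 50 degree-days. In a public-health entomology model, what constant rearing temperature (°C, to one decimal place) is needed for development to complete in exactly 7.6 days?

17.3 °C

Required daily accumulation = 50 / 7.6 = 6.579 DD/day.
T = T_base + 6.579 = 10.7 + 6.579 = 17.279 ≈ 17.3 °C.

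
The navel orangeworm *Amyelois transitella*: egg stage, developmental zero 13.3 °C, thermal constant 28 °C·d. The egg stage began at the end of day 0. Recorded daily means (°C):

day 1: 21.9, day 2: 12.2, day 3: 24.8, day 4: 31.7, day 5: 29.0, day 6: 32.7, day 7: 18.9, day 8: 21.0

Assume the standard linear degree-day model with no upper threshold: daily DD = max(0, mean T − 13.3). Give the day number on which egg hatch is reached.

day 4

Daily DD above 13.3 °C: 8.6, 0.0, 11.5, 18.4, 15.7, 19.4, 5.6, 7.7.
Cumulative: 8.6, 8.6, 20.1, 38.5, 54.2, 73.6, 79.2, 86.9.
The total first reaches 28 DD on day 4.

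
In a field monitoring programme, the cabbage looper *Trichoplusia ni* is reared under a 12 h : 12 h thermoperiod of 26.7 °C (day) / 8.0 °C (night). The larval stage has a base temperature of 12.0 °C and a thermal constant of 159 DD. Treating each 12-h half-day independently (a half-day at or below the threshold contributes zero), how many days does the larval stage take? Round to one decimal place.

Day half: max(0, 26.7 − 12.0) × 0.5 = 14.7 × 0.5 = 7.35 DD.
Night half: max(0, 8.0 − 12.0) × 0.5 = 0.0 × 0.5 = 0.00 DD.
Per 24 h: 7.35 DD/day.
Duration = 159 / 7.35 = 21.633 ≈ 21.6 days.

21.6 days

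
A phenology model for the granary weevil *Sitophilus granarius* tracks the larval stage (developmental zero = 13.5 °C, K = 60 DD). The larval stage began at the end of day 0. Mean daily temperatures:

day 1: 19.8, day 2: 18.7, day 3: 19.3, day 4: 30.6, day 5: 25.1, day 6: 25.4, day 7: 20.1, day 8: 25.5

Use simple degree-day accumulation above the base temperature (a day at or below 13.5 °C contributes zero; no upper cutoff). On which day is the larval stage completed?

day 7

Daily DD above 13.5 °C: 6.3, 5.2, 5.8, 17.1, 11.6, 11.9, 6.6, 12.0.
Cumulative: 6.3, 11.5, 17.3, 34.4, 46.0, 57.9, 64.5, 76.5.
The total first reaches 60 DD on day 7.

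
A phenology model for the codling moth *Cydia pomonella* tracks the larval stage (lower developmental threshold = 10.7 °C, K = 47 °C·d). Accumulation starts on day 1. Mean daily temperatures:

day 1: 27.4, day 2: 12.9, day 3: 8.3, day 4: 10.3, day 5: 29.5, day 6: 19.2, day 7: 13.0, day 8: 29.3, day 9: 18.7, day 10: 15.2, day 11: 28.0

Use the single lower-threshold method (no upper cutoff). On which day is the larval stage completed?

day 7

Daily DD above 10.7 °C: 16.7, 2.2, 0.0, 0.0, 18.8, 8.5, 2.3, 18.6, 8.0, 4.5, 17.3.
Cumulative: 16.7, 18.9, 18.9, 18.9, 37.7, 46.2, 48.5, 67.1, 75.1, 79.6, 96.9.
The total first reaches 47 DD on day 7.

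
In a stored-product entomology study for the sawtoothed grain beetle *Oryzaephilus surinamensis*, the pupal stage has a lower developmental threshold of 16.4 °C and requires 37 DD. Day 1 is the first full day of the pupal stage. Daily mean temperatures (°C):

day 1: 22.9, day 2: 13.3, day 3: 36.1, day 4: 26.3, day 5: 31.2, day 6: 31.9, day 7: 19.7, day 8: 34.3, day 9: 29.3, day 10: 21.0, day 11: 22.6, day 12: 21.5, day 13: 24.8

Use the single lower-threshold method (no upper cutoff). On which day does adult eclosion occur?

Daily DD above 16.4 °C: 6.5, 0.0, 19.7, 9.9, 14.8, 15.5, 3.3, 17.9, 12.9, 4.6, 6.2, 5.1, 8.4.
Cumulative: 6.5, 6.5, 26.2, 36.1, 50.9, 66.4, 69.7, 87.6, 100.5, 105.1, 111.3, 116.4, 124.8.
The total first reaches 37 DD on day 5.

day 5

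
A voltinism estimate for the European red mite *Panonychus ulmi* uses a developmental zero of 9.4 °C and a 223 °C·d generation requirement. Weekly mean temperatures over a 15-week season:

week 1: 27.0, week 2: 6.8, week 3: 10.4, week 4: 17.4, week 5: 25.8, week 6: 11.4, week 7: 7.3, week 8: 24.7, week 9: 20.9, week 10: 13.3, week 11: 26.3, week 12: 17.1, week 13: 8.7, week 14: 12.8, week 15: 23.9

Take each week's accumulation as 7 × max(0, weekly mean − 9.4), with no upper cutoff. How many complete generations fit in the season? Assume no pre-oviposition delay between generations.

Weekly DD (7 × max(0, T̄ − 9.4)): 123.2, 0.0, 7.0, 56.0, 114.8, 14.0, 0.0, 107.1, 80.5, 27.3, 118.3, 53.9, 0.0, 23.8, 101.5.
Season total = 827.4 DD.
Complete generations = ⌊827.4 / 223⌋ = 3.

3 generations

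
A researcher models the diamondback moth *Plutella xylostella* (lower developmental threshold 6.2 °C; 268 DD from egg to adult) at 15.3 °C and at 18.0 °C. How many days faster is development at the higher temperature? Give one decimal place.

6.7 days

At 15.3 °C: 268 / (15.3 − 6.2) = 268 / 9.1 = 29.451 d.
At 18.0 °C: 268 / (18.0 − 6.2) = 268 / 11.8 = 22.712 d.
Difference = |29.451 − 22.712| = 6.739 ≈ 6.7 days.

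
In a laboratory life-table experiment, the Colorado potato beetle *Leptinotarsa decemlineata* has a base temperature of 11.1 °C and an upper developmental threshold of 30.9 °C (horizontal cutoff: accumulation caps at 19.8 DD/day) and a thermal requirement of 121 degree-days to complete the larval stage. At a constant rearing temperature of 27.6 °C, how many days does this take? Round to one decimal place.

Daily accumulation = 27.6 − 11.1 = 16.5 DD/day.
Duration = 121 / 16.5 = 7.333 ≈ 7.3 days.

7.3 days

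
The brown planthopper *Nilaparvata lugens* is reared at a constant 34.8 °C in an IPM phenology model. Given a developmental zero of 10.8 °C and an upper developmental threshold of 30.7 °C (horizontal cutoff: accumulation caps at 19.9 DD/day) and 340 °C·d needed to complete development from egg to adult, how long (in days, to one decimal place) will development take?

17.1 days

Temperature 34.8 °C exceeds the upper threshold, so daily accumulation caps at 30.7 − 10.8 = 19.9 DD/day.
Duration = 340 / 19.9 = 17.085 ≈ 17.1 days.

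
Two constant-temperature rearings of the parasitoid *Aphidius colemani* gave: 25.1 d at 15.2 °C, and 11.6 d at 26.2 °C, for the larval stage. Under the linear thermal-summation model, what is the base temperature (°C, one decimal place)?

Linear rate model ⇒ the product D·(T − T_b) is constant across temperatures.
25.1·(15.2 − T_b) = 11.6·(26.2 − T_b)
T_b = (25.1·15.2 − 11.6·26.2) / (25.1 − 11.6) = 77.60 / 13.5 = 5.748 °C ≈ 5.7 °C.

5.7 °C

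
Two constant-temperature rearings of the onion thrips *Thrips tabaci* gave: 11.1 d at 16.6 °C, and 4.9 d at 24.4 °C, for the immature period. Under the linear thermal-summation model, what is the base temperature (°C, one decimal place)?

10.4 °C

Linear rate model ⇒ the product D·(T − T_b) is constant across temperatures.
11.1·(16.6 − T_b) = 4.9·(24.4 − T_b)
T_b = (11.1·16.6 − 4.9·24.4) / (11.1 − 4.9) = 64.70 / 6.2 = 10.435 °C ≈ 10.4 °C.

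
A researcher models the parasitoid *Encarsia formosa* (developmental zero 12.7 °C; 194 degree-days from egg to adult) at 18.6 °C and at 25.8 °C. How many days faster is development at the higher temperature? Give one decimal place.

At 18.6 °C: 194 / (18.6 − 12.7) = 194 / 5.9 = 32.881 d.
At 25.8 °C: 194 / (25.8 − 12.7) = 194 / 13.1 = 14.809 d.
Difference = |32.881 − 14.809| = 18.072 ≈ 18.1 days.

18.1 days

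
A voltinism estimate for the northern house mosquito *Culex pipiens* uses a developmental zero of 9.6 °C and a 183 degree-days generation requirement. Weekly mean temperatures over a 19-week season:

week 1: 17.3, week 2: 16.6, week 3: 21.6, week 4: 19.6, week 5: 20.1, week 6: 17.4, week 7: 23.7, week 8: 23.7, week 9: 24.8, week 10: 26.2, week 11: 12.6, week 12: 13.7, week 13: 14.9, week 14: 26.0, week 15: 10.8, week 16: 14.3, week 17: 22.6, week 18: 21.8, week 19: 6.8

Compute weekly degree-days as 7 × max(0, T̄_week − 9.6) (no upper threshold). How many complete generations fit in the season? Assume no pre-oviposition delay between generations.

Weekly DD (7 × max(0, T̄ − 9.6)): 53.9, 49.0, 84.0, 70.0, 73.5, 54.6, 98.7, 98.7, 106.4, 116.2, 21.0, 28.7, 37.1, 114.8, 8.4, 32.9, 91.0, 85.4, 0.0.
Season total = 1224.3 DD.
Complete generations = ⌊1224.3 / 183⌋ = 6.

6 generations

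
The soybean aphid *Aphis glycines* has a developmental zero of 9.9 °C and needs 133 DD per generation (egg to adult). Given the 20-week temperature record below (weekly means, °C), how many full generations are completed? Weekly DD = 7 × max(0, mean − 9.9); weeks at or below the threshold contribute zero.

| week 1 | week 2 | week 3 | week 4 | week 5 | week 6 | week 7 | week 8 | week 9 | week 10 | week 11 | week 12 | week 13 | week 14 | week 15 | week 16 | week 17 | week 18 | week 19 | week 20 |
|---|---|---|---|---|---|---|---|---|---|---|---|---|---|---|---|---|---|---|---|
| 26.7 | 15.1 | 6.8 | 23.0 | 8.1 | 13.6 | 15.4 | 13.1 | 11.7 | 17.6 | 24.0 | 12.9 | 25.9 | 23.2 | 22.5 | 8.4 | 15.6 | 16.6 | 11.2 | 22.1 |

Weekly DD (7 × max(0, T̄ − 9.9)): 117.6, 36.4, 0.0, 91.7, 0.0, 25.9, 38.5, 22.4, 12.6, 53.9, 98.7, 21.0, 112.0, 93.1, 88.2, 0.0, 39.9, 46.9, 9.1, 85.4.
Season total = 993.3 DD.
Complete generations = ⌊993.3 / 133⌋ = 7.

7 generations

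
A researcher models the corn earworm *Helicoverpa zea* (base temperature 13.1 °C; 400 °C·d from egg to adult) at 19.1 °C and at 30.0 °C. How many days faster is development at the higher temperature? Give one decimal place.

43.0 days

At 19.1 °C: 400 / (19.1 − 13.1) = 400 / 6.0 = 66.667 d.
At 30.0 °C: 400 / (30.0 − 13.1) = 400 / 16.9 = 23.669 d.
Difference = |66.667 − 23.669| = 42.998 ≈ 43.0 days.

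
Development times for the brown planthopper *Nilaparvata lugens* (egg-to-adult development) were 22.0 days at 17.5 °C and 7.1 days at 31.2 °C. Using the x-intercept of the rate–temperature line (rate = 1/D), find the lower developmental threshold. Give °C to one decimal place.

11.0 °C

Linear rate model ⇒ the product D·(T − T_b) is constant across temperatures.
22.0·(17.5 − T_b) = 7.1·(31.2 − T_b)
T_b = (22.0·17.5 − 7.1·31.2) / (22.0 − 7.1) = 163.48 / 14.9 = 10.972 °C ≈ 11.0 °C.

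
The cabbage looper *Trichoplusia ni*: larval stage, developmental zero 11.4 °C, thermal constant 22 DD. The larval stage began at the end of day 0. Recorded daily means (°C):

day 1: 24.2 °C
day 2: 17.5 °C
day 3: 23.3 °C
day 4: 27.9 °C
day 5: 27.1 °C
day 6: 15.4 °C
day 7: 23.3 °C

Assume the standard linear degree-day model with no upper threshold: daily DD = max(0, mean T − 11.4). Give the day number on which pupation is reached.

day 3

Daily DD above 11.4 °C: 12.8, 6.1, 11.9, 16.5, 15.7, 4.0, 11.9.
Cumulative: 12.8, 18.9, 30.8, 47.3, 63.0, 67.0, 78.9.
The total first reaches 22 DD on day 3.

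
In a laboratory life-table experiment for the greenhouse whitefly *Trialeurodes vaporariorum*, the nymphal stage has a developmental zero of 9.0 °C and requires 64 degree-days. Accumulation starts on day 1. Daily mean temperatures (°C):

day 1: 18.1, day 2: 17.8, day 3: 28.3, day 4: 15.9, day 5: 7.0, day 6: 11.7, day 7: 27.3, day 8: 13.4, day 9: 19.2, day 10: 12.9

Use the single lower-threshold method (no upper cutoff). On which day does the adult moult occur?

day 7

Daily DD above 9.0 °C: 9.1, 8.8, 19.3, 6.9, 0.0, 2.7, 18.3, 4.4, 10.2, 3.9.
Cumulative: 9.1, 17.9, 37.2, 44.1, 44.1, 46.8, 65.1, 69.5, 79.7, 83.6.
The total first reaches 64 DD on day 7.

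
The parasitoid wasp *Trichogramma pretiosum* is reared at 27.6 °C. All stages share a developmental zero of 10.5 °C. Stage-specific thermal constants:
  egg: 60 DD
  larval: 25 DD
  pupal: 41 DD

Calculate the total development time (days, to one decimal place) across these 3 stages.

Daily accumulation at 27.6 °C = 27.6 − 10.5 = 17.1 DD/day.
Total K = 60 + 25 + 41 = 126 DD.
Total duration = 126 / 17.1 = 7.368 ≈ 7.4 days.

7.4 days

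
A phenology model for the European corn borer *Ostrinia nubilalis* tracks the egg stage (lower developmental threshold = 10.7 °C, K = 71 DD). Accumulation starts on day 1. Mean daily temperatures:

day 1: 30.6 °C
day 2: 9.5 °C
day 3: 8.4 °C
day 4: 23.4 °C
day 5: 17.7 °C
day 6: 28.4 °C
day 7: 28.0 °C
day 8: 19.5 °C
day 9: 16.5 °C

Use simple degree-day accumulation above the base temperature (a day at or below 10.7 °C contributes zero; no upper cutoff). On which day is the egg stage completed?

Daily DD above 10.7 °C: 19.9, 0.0, 0.0, 12.7, 7.0, 17.7, 17.3, 8.8, 5.8.
Cumulative: 19.9, 19.9, 19.9, 32.6, 39.6, 57.3, 74.6, 83.4, 89.2.
The total first reaches 71 DD on day 7.

day 7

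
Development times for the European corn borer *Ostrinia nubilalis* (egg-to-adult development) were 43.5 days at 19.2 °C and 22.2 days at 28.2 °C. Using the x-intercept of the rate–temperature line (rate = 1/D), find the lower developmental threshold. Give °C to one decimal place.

9.8 °C

Under the model K = D·(T − T_b), so D₁·(T₁ − T_b) = D₂·(T₂ − T_b).
43.5·(19.2 − T_b) = 22.2·(28.2 − T_b)
T_b = (43.5·19.2 − 22.2·28.2) / (43.5 − 22.2) = 209.16 / 21.3 = 9.820 °C ≈ 9.8 °C.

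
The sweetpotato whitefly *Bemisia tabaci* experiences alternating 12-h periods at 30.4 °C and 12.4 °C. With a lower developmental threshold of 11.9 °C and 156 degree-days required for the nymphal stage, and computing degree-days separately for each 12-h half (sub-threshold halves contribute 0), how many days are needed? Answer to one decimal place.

Day half: max(0, 30.4 − 11.9) × 0.5 = 18.5 × 0.5 = 9.25 DD.
Night half: max(0, 12.4 − 11.9) × 0.5 = 0.5 × 0.5 = 0.25 DD.
Per 24 h: 9.50 DD/day.
Duration = 156 / 9.50 = 16.421 ≈ 16.4 days.

16.4 days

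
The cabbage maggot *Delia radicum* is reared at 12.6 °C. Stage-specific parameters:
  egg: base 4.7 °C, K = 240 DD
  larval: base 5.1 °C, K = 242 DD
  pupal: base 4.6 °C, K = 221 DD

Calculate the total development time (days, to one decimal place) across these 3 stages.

90.3 days

egg: 240 / (12.6 − 4.7) = 240 / 7.9 = 30.380 d.
larval: 242 / (12.6 − 5.1) = 242 / 7.5 = 32.267 d.
pupal: 221 / (12.6 − 4.6) = 221 / 8.0 = 27.625 d.
Sum = 90.271 ≈ 90.3 days.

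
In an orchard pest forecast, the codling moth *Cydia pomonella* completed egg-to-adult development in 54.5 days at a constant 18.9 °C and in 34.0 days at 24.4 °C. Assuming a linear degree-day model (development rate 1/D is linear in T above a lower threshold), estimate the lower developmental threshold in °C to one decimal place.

Linear rate model ⇒ the product D·(T − T_b) is constant across temperatures.
54.5·(18.9 − T_b) = 34.0·(24.4 − T_b)
T_b = (54.5·18.9 − 34.0·24.4) / (54.5 − 34.0) = 200.45 / 20.5 = 9.778 °C ≈ 9.8 °C.

9.8 °C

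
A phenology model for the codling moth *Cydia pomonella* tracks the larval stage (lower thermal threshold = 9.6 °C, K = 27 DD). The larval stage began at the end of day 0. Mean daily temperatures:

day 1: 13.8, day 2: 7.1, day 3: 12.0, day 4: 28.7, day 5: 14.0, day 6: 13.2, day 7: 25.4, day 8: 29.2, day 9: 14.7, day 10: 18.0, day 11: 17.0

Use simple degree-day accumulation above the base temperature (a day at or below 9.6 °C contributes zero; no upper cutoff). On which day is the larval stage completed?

Daily DD above 9.6 °C: 4.2, 0.0, 2.4, 19.1, 4.4, 3.6, 15.8, 19.6, 5.1, 8.4, 7.4.
Cumulative: 4.2, 4.2, 6.6, 25.7, 30.1, 33.7, 49.5, 69.1, 74.2, 82.6, 90.0.
The total first reaches 27 DD on day 5.

day 5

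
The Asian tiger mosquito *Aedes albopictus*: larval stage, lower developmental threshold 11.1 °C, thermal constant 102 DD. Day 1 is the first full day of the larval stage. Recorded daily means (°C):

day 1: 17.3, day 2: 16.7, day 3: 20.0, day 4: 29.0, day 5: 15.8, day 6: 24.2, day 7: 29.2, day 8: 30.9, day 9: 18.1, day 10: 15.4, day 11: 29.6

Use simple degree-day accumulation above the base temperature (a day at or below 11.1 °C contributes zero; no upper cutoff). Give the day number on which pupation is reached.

Daily DD above 11.1 °C: 6.2, 5.6, 8.9, 17.9, 4.7, 13.1, 18.1, 19.8, 7.0, 4.3, 18.5.
Cumulative: 6.2, 11.8, 20.7, 38.6, 43.3, 56.4, 74.5, 94.3, 101.3, 105.6, 124.1.
The total first reaches 102 DD on day 10.

day 10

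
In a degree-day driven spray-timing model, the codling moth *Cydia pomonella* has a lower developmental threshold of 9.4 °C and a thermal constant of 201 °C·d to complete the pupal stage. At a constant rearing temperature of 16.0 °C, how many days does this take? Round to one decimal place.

Daily accumulation = 16.0 − 9.4 = 6.6 DD/day.
Duration = 201 / 6.6 = 30.455 ≈ 30.5 days.

30.5 days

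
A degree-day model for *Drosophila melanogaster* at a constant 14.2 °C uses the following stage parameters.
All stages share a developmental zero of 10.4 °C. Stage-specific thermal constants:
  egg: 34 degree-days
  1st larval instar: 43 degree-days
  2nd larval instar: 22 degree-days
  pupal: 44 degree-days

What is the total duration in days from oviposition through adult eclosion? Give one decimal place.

37.6 days

Daily accumulation at 14.2 °C = 14.2 − 10.4 = 3.8 DD/day.
Total K = 34 + 43 + 22 + 44 = 143 DD.
Total duration = 143 / 3.8 = 37.632 ≈ 37.6 days.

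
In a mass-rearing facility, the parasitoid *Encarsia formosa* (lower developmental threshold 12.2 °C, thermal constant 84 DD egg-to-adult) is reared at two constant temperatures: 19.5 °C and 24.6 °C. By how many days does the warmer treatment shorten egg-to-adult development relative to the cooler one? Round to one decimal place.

At 19.5 °C: 84 / (19.5 − 12.2) = 84 / 7.3 = 11.507 d.
At 24.6 °C: 84 / (24.6 − 12.2) = 84 / 12.4 = 6.774 d.
Difference = |11.507 − 6.774| = 4.733 ≈ 4.7 days.

4.7 days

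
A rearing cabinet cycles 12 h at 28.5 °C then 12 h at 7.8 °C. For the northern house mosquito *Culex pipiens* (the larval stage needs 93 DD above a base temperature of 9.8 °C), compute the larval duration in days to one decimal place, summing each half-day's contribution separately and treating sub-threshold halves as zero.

Day half: max(0, 28.5 − 9.8) × 0.5 = 18.7 × 0.5 = 9.35 DD.
Night half: max(0, 7.8 − 9.8) × 0.5 = 0.0 × 0.5 = 0.00 DD.
Per 24 h: 9.35 DD/day.
Duration = 93 / 9.35 = 9.947 ≈ 9.9 days.

9.9 days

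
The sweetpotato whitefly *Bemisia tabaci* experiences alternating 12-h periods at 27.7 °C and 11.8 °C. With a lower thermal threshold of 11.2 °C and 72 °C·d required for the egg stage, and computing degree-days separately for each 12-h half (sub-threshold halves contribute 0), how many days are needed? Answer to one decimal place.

8.4 days

Day half: max(0, 27.7 − 11.2) × 0.5 = 16.5 × 0.5 = 8.25 DD.
Night half: max(0, 11.8 − 11.2) × 0.5 = 0.6 × 0.5 = 0.30 DD.
Per 24 h: 8.55 DD/day.
Duration = 72 / 8.55 = 8.421 ≈ 8.4 days.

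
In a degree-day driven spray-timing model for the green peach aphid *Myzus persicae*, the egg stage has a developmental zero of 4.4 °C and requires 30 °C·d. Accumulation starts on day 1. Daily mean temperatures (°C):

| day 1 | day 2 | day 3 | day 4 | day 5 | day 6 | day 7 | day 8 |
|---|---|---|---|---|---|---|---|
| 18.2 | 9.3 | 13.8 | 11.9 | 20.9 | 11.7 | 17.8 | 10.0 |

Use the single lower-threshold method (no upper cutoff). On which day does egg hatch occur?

Daily DD above 4.4 °C: 13.8, 4.9, 9.4, 7.5, 16.5, 7.3, 13.4, 5.6.
Cumulative: 13.8, 18.7, 28.1, 35.6, 52.1, 59.4, 72.8, 78.4.
The total first reaches 30 DD on day 4.

day 4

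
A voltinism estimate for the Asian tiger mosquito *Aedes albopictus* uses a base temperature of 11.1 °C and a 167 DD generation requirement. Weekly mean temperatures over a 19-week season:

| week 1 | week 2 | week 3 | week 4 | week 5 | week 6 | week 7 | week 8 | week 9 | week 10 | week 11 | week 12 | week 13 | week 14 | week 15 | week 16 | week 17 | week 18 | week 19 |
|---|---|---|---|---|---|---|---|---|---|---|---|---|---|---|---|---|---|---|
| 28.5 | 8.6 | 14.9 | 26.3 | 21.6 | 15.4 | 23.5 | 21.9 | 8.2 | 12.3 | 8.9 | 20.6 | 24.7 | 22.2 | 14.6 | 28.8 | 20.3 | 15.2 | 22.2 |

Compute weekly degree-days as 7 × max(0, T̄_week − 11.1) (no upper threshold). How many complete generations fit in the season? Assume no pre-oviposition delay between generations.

Weekly DD (7 × max(0, T̄ − 11.1)): 121.8, 0.0, 26.6, 106.4, 73.5, 30.1, 86.8, 75.6, 0.0, 8.4, 0.0, 66.5, 95.2, 77.7, 24.5, 123.9, 64.4, 28.7, 77.7.
Season total = 1087.8 DD.
Complete generations = ⌊1087.8 / 167⌋ = 6.

6 generations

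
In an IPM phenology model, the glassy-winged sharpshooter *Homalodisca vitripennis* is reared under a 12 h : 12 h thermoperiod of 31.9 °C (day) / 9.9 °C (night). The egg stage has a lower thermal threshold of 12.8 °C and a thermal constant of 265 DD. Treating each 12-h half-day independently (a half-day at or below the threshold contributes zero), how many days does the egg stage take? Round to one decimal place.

Day half: max(0, 31.9 − 12.8) × 0.5 = 19.1 × 0.5 = 9.55 DD.
Night half: max(0, 9.9 − 12.8) × 0.5 = 0.0 × 0.5 = 0.00 DD.
Per 24 h: 9.55 DD/day.
Duration = 265 / 9.55 = 27.749 ≈ 27.7 days.

27.7 days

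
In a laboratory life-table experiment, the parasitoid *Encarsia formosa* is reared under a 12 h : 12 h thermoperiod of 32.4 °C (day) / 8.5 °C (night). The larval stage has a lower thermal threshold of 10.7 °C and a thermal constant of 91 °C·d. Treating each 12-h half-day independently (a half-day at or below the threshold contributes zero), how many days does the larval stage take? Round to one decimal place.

Day half: max(0, 32.4 − 10.7) × 0.5 = 21.7 × 0.5 = 10.85 DD.
Night half: max(0, 8.5 − 10.7) × 0.5 = 0.0 × 0.5 = 0.00 DD.
Per 24 h: 10.85 DD/day.
Duration = 91 / 10.85 = 8.387 ≈ 8.4 days.

8.4 days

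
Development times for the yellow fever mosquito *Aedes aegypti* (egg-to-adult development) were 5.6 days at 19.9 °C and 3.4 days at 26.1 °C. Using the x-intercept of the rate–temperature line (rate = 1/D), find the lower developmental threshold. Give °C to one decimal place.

Equal thermal constants: D₁(T₁ − T_b) = D₂(T₂ − T_b).
5.6·(19.9 − T_b) = 3.4·(26.1 − T_b)
T_b = (5.6·19.9 − 3.4·26.1) / (5.6 − 3.4) = 22.70 / 2.2 = 10.318 °C ≈ 10.3 °C.

10.3 °C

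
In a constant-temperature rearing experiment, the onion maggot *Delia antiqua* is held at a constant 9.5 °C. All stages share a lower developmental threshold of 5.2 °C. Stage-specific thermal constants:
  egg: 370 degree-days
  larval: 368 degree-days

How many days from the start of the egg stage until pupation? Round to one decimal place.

Daily accumulation at 9.5 °C = 9.5 − 5.2 = 4.3 DD/day.
Total K = 370 + 368 = 738 DD.
Total duration = 738 / 4.3 = 171.628 ≈ 171.6 days.

171.6 days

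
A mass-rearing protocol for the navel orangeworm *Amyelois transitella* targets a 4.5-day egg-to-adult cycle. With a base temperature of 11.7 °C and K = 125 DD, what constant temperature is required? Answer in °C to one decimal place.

39.5 °C

Required daily accumulation = 125 / 4.5 = 27.778 DD/day.
T = T_base + 27.778 = 11.7 + 27.778 = 39.478 ≈ 39.5 °C.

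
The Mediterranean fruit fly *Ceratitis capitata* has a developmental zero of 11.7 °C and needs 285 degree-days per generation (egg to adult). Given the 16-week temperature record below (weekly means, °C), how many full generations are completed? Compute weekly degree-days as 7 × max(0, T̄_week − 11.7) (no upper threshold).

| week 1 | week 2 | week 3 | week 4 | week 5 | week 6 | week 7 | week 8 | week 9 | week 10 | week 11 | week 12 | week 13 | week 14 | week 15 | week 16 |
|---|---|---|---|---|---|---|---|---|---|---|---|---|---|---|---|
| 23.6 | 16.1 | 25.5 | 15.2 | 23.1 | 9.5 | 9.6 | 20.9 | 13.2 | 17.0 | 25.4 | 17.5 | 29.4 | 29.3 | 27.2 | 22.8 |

3 generations

Weekly DD (7 × max(0, T̄ − 11.7)): 83.3, 30.8, 96.6, 24.5, 79.8, 0.0, 0.0, 64.4, 10.5, 37.1, 95.9, 40.6, 123.9, 123.2, 108.5, 77.7.
Season total = 996.8 DD.
Complete generations = ⌊996.8 / 285⌋ = 3.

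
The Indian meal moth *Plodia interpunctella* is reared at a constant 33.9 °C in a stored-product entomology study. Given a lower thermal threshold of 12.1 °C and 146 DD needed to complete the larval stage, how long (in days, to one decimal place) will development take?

Daily accumulation = 33.9 − 12.1 = 21.8 DD/day.
Duration = 146 / 21.8 = 6.697 ≈ 6.7 days.

6.7 days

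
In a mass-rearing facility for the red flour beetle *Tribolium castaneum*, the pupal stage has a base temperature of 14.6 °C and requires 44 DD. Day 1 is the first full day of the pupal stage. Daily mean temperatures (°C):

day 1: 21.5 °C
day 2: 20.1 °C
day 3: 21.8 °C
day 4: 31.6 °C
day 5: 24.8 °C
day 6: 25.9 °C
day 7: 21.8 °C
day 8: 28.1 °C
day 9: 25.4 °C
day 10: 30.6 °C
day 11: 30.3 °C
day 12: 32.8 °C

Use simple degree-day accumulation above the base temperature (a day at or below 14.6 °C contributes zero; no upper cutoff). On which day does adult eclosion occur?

day 5

Daily DD above 14.6 °C: 6.9, 5.5, 7.2, 17.0, 10.2, 11.3, 7.2, 13.5, 10.8, 16.0, 15.7, 18.2.
Cumulative: 6.9, 12.4, 19.6, 36.6, 46.8, 58.1, 65.3, 78.8, 89.6, 105.6, 121.3, 139.5.
The total first reaches 44 DD on day 5.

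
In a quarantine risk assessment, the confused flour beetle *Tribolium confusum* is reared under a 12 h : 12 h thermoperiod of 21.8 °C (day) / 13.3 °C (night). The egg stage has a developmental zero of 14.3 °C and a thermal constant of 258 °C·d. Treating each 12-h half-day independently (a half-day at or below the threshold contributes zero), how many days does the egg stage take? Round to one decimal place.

Day half: max(0, 21.8 − 14.3) × 0.5 = 7.5 × 0.5 = 3.75 DD.
Night half: max(0, 13.3 − 14.3) × 0.5 = 0.0 × 0.5 = 0.00 DD.
Per 24 h: 3.75 DD/day.
Duration = 258 / 3.75 = 68.800 ≈ 68.8 days.

68.8 days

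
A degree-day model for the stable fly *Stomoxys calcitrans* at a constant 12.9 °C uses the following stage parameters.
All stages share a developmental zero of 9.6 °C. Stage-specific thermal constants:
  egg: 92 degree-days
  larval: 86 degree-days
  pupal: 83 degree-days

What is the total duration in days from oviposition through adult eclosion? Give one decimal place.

Daily accumulation at 12.9 °C = 12.9 − 9.6 = 3.3 DD/day.
Total K = 92 + 86 + 83 = 261 DD.
Total duration = 261 / 3.3 = 79.091 ≈ 79.1 days.

79.1 days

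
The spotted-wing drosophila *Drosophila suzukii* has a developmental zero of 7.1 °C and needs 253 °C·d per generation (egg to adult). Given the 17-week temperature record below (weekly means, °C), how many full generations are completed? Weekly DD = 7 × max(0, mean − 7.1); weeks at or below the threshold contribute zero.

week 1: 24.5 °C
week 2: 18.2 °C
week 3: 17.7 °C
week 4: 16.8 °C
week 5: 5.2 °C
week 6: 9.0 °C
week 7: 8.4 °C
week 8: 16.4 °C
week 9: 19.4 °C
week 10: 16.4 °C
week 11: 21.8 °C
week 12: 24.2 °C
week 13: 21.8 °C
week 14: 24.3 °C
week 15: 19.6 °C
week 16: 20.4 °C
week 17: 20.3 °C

5 generations

Weekly DD (7 × max(0, T̄ − 7.1)): 121.8, 77.7, 74.2, 67.9, 0.0, 13.3, 9.1, 65.1, 86.1, 65.1, 102.9, 119.7, 102.9, 120.4, 87.5, 93.1, 92.4.
Season total = 1299.2 DD.
Complete generations = ⌊1299.2 / 253⌋ = 5.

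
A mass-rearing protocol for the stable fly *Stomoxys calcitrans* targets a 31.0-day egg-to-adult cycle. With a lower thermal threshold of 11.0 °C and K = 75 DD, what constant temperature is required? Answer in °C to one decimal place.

Required daily accumulation = 75 / 31.0 = 2.419 DD/day.
T = T_base + 2.419 = 11.0 + 2.419 = 13.419 ≈ 13.4 °C.

13.4 °C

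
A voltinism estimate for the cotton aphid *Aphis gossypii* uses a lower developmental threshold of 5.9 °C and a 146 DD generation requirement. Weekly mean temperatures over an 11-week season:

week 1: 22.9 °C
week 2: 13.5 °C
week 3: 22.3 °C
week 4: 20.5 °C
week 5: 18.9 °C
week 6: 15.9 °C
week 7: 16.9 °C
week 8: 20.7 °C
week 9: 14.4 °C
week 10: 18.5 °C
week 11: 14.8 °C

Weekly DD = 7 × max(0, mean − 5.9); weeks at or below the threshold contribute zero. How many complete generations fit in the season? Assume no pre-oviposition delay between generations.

6 generations

Weekly DD (7 × max(0, T̄ − 5.9)): 119.0, 53.2, 114.8, 102.2, 91.0, 70.0, 77.0, 103.6, 59.5, 88.2, 62.3.
Season total = 940.8 DD.
Complete generations = ⌊940.8 / 146⌋ = 6.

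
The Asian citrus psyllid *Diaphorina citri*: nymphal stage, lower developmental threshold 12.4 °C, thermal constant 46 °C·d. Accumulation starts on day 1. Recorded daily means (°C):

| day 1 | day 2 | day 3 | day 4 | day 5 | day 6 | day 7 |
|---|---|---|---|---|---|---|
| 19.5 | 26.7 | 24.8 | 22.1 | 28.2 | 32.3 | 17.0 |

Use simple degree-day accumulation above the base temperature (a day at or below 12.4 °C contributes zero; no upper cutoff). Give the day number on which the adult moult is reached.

day 5

Daily DD above 12.4 °C: 7.1, 14.3, 12.4, 9.7, 15.8, 19.9, 4.6.
Cumulative: 7.1, 21.4, 33.8, 43.5, 59.3, 79.2, 83.8.
The total first reaches 46 DD on day 5.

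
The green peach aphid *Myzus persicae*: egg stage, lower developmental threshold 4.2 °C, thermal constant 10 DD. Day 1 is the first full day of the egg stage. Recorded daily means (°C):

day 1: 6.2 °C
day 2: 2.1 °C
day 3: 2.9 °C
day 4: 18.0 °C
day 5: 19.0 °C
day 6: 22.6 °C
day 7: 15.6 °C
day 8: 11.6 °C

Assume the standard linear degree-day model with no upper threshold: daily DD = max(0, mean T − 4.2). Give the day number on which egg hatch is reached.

Daily DD above 4.2 °C: 2.0, 0.0, 0.0, 13.8, 14.8, 18.4, 11.4, 7.4.
Cumulative: 2.0, 2.0, 2.0, 15.8, 30.6, 49.0, 60.4, 67.8.
The total first reaches 10 DD on day 4.

day 4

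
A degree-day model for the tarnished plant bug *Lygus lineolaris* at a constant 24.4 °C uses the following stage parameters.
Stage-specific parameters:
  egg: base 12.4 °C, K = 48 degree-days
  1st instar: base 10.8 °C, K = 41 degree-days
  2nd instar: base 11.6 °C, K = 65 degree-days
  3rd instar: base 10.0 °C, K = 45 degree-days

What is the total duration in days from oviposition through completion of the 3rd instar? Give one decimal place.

egg: 48 / (24.4 − 12.4) = 48 / 12.0 = 4.000 d.
1st instar: 41 / (24.4 − 10.8) = 41 / 13.6 = 3.015 d.
2nd instar: 65 / (24.4 − 11.6) = 65 / 12.8 = 5.078 d.
3rd instar: 45 / (24.4 − 10.0) = 45 / 14.4 = 3.125 d.
Sum = 15.218 ≈ 15.2 days.

15.2 days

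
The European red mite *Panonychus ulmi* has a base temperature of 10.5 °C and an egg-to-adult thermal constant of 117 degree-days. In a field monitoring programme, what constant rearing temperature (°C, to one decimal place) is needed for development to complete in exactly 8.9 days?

23.6 °C

Required daily accumulation = 117 / 8.9 = 13.146 DD/day.
T = T_base + 13.146 = 10.5 + 13.146 = 23.646 ≈ 23.6 °C.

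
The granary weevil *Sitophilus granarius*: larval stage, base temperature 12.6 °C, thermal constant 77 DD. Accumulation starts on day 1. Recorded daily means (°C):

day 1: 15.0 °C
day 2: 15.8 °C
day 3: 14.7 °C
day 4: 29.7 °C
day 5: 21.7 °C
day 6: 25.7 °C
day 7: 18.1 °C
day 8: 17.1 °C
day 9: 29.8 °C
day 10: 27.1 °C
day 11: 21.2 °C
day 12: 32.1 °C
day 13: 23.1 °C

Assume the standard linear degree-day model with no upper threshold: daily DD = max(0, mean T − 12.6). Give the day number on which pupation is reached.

Daily DD above 12.6 °C: 2.4, 3.2, 2.1, 17.1, 9.1, 13.1, 5.5, 4.5, 17.2, 14.5, 8.6, 19.5, 10.5.
Cumulative: 2.4, 5.6, 7.7, 24.8, 33.9, 47.0, 52.5, 57.0, 74.2, 88.7, 97.3, 116.8, 127.3.
The total first reaches 77 DD on day 10.

day 10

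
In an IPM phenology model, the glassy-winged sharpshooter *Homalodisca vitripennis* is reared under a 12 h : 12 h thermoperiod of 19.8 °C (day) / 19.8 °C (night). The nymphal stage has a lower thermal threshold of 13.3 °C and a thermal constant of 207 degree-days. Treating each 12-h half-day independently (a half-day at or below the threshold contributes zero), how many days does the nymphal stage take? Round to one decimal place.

31.8 days

Day half: max(0, 19.8 − 13.3) × 0.5 = 6.5 × 0.5 = 3.25 DD.
Night half: max(0, 19.8 − 13.3) × 0.5 = 6.5 × 0.5 = 3.25 DD.
Per 24 h: 6.50 DD/day.
Duration = 207 / 6.50 = 31.846 ≈ 31.8 days.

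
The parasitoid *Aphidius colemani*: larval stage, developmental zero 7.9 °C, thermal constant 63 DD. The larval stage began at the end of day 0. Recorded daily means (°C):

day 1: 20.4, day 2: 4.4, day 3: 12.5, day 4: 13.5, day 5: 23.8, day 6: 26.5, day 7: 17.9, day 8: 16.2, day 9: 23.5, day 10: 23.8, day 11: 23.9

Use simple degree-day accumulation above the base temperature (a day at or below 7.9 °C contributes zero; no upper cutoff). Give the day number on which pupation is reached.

day 7

Daily DD above 7.9 °C: 12.5, 0.0, 4.6, 5.6, 15.9, 18.6, 10.0, 8.3, 15.6, 15.9, 16.0.
Cumulative: 12.5, 12.5, 17.1, 22.7, 38.6, 57.2, 67.2, 75.5, 91.1, 107.0, 123.0.
The total first reaches 63 DD on day 7.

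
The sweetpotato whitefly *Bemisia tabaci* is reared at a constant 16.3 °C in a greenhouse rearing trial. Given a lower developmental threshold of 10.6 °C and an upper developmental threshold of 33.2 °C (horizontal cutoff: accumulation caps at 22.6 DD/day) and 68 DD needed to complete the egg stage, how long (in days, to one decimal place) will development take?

Daily accumulation = 16.3 − 10.6 = 5.7 DD/day.
Duration = 68 / 5.7 = 11.930 ≈ 11.9 days.

11.9 days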